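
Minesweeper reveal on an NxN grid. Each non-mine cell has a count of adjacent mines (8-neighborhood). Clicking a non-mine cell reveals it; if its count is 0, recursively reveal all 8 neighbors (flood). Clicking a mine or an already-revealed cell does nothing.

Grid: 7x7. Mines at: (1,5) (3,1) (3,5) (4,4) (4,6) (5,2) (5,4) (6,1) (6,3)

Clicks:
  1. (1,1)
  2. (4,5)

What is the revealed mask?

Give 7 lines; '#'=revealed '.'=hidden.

Answer: #####..
#####..
#####..
..###..
.....#.
.......
.......

Derivation:
Click 1 (1,1) count=0: revealed 18 new [(0,0) (0,1) (0,2) (0,3) (0,4) (1,0) (1,1) (1,2) (1,3) (1,4) (2,0) (2,1) (2,2) (2,3) (2,4) (3,2) (3,3) (3,4)] -> total=18
Click 2 (4,5) count=4: revealed 1 new [(4,5)] -> total=19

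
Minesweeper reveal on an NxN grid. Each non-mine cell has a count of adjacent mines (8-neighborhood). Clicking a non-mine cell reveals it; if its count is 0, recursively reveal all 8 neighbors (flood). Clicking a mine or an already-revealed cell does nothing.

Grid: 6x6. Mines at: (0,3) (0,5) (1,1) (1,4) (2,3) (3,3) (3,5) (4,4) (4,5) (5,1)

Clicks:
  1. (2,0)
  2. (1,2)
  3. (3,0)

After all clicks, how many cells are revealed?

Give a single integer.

Answer: 10

Derivation:
Click 1 (2,0) count=1: revealed 1 new [(2,0)] -> total=1
Click 2 (1,2) count=3: revealed 1 new [(1,2)] -> total=2
Click 3 (3,0) count=0: revealed 8 new [(2,1) (2,2) (3,0) (3,1) (3,2) (4,0) (4,1) (4,2)] -> total=10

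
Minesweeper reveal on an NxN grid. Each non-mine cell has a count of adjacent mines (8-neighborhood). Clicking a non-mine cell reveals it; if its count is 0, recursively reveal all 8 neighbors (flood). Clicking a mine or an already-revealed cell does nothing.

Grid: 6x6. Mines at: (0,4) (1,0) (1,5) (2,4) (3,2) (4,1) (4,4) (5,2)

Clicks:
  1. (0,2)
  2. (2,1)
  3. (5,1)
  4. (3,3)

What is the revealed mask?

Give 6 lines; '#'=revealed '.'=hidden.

Answer: .###..
.###..
.###..
...#..
......
.#....

Derivation:
Click 1 (0,2) count=0: revealed 9 new [(0,1) (0,2) (0,3) (1,1) (1,2) (1,3) (2,1) (2,2) (2,3)] -> total=9
Click 2 (2,1) count=2: revealed 0 new [(none)] -> total=9
Click 3 (5,1) count=2: revealed 1 new [(5,1)] -> total=10
Click 4 (3,3) count=3: revealed 1 new [(3,3)] -> total=11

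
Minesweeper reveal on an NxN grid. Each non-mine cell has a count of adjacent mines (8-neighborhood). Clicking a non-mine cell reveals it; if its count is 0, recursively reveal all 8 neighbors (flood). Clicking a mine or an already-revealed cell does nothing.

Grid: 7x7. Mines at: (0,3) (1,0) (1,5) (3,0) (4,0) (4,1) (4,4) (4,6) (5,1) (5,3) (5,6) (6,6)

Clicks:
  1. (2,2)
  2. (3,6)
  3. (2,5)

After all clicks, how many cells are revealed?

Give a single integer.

Answer: 14

Derivation:
Click 1 (2,2) count=0: revealed 12 new [(1,1) (1,2) (1,3) (1,4) (2,1) (2,2) (2,3) (2,4) (3,1) (3,2) (3,3) (3,4)] -> total=12
Click 2 (3,6) count=1: revealed 1 new [(3,6)] -> total=13
Click 3 (2,5) count=1: revealed 1 new [(2,5)] -> total=14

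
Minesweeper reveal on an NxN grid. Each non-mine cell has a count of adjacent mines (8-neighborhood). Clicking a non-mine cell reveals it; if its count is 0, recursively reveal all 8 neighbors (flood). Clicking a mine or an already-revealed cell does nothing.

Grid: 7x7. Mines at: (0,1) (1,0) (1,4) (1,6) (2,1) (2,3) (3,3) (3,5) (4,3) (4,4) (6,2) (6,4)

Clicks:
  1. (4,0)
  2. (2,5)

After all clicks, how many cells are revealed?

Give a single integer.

Click 1 (4,0) count=0: revealed 11 new [(3,0) (3,1) (3,2) (4,0) (4,1) (4,2) (5,0) (5,1) (5,2) (6,0) (6,1)] -> total=11
Click 2 (2,5) count=3: revealed 1 new [(2,5)] -> total=12

Answer: 12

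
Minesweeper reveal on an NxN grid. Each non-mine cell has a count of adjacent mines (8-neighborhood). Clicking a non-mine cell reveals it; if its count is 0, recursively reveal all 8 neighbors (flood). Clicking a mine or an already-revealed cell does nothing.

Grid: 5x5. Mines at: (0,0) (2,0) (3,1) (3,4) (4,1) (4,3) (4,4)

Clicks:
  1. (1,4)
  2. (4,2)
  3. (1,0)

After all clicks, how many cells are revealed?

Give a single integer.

Answer: 14

Derivation:
Click 1 (1,4) count=0: revealed 12 new [(0,1) (0,2) (0,3) (0,4) (1,1) (1,2) (1,3) (1,4) (2,1) (2,2) (2,3) (2,4)] -> total=12
Click 2 (4,2) count=3: revealed 1 new [(4,2)] -> total=13
Click 3 (1,0) count=2: revealed 1 new [(1,0)] -> total=14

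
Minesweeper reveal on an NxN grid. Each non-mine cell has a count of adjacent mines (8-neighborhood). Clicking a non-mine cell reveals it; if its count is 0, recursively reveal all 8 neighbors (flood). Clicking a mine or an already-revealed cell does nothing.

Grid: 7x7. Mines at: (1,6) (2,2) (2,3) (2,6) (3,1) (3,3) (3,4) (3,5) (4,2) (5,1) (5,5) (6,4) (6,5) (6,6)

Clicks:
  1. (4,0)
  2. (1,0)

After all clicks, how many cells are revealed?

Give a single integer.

Click 1 (4,0) count=2: revealed 1 new [(4,0)] -> total=1
Click 2 (1,0) count=0: revealed 14 new [(0,0) (0,1) (0,2) (0,3) (0,4) (0,5) (1,0) (1,1) (1,2) (1,3) (1,4) (1,5) (2,0) (2,1)] -> total=15

Answer: 15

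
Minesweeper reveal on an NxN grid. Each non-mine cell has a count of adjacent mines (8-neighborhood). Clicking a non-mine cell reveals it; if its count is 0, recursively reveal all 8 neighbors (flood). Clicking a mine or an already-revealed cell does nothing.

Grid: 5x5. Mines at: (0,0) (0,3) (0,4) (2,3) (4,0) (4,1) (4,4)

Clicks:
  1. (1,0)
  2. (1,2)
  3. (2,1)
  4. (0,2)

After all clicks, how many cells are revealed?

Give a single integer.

Answer: 10

Derivation:
Click 1 (1,0) count=1: revealed 1 new [(1,0)] -> total=1
Click 2 (1,2) count=2: revealed 1 new [(1,2)] -> total=2
Click 3 (2,1) count=0: revealed 7 new [(1,1) (2,0) (2,1) (2,2) (3,0) (3,1) (3,2)] -> total=9
Click 4 (0,2) count=1: revealed 1 new [(0,2)] -> total=10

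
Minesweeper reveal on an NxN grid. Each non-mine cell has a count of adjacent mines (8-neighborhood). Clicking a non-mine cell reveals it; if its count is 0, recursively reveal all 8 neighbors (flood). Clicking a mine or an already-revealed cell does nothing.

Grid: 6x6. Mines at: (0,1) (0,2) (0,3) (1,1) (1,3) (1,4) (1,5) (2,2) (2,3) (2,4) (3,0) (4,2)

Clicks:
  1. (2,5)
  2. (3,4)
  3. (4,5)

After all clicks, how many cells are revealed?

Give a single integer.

Click 1 (2,5) count=3: revealed 1 new [(2,5)] -> total=1
Click 2 (3,4) count=2: revealed 1 new [(3,4)] -> total=2
Click 3 (4,5) count=0: revealed 8 new [(3,3) (3,5) (4,3) (4,4) (4,5) (5,3) (5,4) (5,5)] -> total=10

Answer: 10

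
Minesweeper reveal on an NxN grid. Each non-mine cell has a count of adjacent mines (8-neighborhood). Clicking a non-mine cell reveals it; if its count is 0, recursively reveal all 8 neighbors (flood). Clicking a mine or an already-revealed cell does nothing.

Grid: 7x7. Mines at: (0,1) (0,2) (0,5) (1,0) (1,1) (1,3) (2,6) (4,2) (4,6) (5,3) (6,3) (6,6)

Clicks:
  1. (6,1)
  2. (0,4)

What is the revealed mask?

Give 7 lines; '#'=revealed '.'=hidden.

Click 1 (6,1) count=0: revealed 12 new [(2,0) (2,1) (3,0) (3,1) (4,0) (4,1) (5,0) (5,1) (5,2) (6,0) (6,1) (6,2)] -> total=12
Click 2 (0,4) count=2: revealed 1 new [(0,4)] -> total=13

Answer: ....#..
.......
##.....
##.....
##.....
###....
###....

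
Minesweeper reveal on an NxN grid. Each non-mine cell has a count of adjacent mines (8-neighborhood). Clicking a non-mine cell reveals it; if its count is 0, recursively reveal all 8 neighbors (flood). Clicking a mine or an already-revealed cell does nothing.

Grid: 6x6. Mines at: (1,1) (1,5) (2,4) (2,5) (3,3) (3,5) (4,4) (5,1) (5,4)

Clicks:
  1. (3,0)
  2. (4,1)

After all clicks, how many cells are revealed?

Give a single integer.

Click 1 (3,0) count=0: revealed 9 new [(2,0) (2,1) (2,2) (3,0) (3,1) (3,2) (4,0) (4,1) (4,2)] -> total=9
Click 2 (4,1) count=1: revealed 0 new [(none)] -> total=9

Answer: 9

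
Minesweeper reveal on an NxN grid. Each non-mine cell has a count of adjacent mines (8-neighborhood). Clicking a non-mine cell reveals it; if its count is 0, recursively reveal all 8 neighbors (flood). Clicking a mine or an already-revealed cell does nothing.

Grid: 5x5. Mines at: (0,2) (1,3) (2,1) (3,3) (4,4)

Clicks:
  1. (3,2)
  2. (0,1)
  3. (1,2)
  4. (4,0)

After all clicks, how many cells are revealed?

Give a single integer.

Answer: 8

Derivation:
Click 1 (3,2) count=2: revealed 1 new [(3,2)] -> total=1
Click 2 (0,1) count=1: revealed 1 new [(0,1)] -> total=2
Click 3 (1,2) count=3: revealed 1 new [(1,2)] -> total=3
Click 4 (4,0) count=0: revealed 5 new [(3,0) (3,1) (4,0) (4,1) (4,2)] -> total=8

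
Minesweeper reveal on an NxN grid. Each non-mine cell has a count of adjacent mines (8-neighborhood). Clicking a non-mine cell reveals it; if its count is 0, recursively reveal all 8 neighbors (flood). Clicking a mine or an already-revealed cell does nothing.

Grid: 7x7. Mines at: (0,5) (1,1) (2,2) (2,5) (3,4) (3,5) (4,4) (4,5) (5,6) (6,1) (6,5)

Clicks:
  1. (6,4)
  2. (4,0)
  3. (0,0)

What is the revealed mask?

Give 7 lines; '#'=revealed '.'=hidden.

Click 1 (6,4) count=1: revealed 1 new [(6,4)] -> total=1
Click 2 (4,0) count=0: revealed 14 new [(2,0) (2,1) (3,0) (3,1) (3,2) (3,3) (4,0) (4,1) (4,2) (4,3) (5,0) (5,1) (5,2) (5,3)] -> total=15
Click 3 (0,0) count=1: revealed 1 new [(0,0)] -> total=16

Answer: #......
.......
##.....
####...
####...
####...
....#..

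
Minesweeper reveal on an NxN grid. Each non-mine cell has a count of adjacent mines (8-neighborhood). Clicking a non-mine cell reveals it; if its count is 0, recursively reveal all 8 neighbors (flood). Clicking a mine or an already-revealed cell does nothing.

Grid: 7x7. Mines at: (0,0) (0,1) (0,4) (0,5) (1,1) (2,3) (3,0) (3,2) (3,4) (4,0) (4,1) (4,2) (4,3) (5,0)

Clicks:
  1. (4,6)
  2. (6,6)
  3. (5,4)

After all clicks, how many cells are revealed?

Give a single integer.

Answer: 21

Derivation:
Click 1 (4,6) count=0: revealed 21 new [(1,5) (1,6) (2,5) (2,6) (3,5) (3,6) (4,4) (4,5) (4,6) (5,1) (5,2) (5,3) (5,4) (5,5) (5,6) (6,1) (6,2) (6,3) (6,4) (6,5) (6,6)] -> total=21
Click 2 (6,6) count=0: revealed 0 new [(none)] -> total=21
Click 3 (5,4) count=1: revealed 0 new [(none)] -> total=21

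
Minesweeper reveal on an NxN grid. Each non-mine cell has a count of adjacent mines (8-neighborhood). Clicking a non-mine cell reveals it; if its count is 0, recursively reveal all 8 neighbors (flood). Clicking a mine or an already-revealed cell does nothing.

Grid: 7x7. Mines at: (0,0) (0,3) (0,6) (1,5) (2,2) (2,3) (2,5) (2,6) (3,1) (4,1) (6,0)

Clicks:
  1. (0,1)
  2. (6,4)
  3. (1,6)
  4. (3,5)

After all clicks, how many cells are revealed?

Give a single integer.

Answer: 24

Derivation:
Click 1 (0,1) count=1: revealed 1 new [(0,1)] -> total=1
Click 2 (6,4) count=0: revealed 22 new [(3,2) (3,3) (3,4) (3,5) (3,6) (4,2) (4,3) (4,4) (4,5) (4,6) (5,1) (5,2) (5,3) (5,4) (5,5) (5,6) (6,1) (6,2) (6,3) (6,4) (6,5) (6,6)] -> total=23
Click 3 (1,6) count=4: revealed 1 new [(1,6)] -> total=24
Click 4 (3,5) count=2: revealed 0 new [(none)] -> total=24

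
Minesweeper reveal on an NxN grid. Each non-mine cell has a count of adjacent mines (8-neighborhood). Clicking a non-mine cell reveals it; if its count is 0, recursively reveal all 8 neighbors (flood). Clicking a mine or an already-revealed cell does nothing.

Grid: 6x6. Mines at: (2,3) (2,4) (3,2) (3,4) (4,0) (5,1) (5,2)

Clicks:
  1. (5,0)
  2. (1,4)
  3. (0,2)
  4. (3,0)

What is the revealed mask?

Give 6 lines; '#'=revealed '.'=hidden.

Answer: ######
######
###...
##....
......
#.....

Derivation:
Click 1 (5,0) count=2: revealed 1 new [(5,0)] -> total=1
Click 2 (1,4) count=2: revealed 1 new [(1,4)] -> total=2
Click 3 (0,2) count=0: revealed 16 new [(0,0) (0,1) (0,2) (0,3) (0,4) (0,5) (1,0) (1,1) (1,2) (1,3) (1,5) (2,0) (2,1) (2,2) (3,0) (3,1)] -> total=18
Click 4 (3,0) count=1: revealed 0 new [(none)] -> total=18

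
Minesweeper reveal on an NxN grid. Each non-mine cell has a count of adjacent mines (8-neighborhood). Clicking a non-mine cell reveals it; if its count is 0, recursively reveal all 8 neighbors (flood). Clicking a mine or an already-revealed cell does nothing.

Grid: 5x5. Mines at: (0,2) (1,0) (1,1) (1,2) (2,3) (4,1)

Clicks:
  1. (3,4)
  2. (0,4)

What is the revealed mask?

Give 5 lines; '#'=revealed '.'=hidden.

Answer: ...##
...##
.....
....#
.....

Derivation:
Click 1 (3,4) count=1: revealed 1 new [(3,4)] -> total=1
Click 2 (0,4) count=0: revealed 4 new [(0,3) (0,4) (1,3) (1,4)] -> total=5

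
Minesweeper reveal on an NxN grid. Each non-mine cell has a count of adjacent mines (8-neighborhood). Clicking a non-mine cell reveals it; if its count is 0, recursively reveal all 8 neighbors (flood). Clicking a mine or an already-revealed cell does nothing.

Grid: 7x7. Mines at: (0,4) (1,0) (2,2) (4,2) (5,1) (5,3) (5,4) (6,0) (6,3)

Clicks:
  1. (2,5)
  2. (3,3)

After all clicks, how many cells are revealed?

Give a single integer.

Click 1 (2,5) count=0: revealed 22 new [(0,5) (0,6) (1,3) (1,4) (1,5) (1,6) (2,3) (2,4) (2,5) (2,6) (3,3) (3,4) (3,5) (3,6) (4,3) (4,4) (4,5) (4,6) (5,5) (5,6) (6,5) (6,6)] -> total=22
Click 2 (3,3) count=2: revealed 0 new [(none)] -> total=22

Answer: 22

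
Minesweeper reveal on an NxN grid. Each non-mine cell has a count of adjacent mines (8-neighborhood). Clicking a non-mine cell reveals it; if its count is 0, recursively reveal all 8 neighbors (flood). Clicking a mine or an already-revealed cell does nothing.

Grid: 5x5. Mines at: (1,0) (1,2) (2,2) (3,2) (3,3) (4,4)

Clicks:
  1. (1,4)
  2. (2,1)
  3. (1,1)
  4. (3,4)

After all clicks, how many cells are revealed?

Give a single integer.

Click 1 (1,4) count=0: revealed 6 new [(0,3) (0,4) (1,3) (1,4) (2,3) (2,4)] -> total=6
Click 2 (2,1) count=4: revealed 1 new [(2,1)] -> total=7
Click 3 (1,1) count=3: revealed 1 new [(1,1)] -> total=8
Click 4 (3,4) count=2: revealed 1 new [(3,4)] -> total=9

Answer: 9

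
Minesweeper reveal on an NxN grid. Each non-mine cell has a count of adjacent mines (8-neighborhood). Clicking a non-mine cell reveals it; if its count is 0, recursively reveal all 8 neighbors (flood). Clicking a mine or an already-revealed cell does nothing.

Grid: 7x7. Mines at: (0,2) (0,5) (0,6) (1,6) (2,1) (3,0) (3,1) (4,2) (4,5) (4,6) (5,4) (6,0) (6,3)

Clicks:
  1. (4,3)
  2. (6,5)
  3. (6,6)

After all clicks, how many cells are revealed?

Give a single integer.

Click 1 (4,3) count=2: revealed 1 new [(4,3)] -> total=1
Click 2 (6,5) count=1: revealed 1 new [(6,5)] -> total=2
Click 3 (6,6) count=0: revealed 3 new [(5,5) (5,6) (6,6)] -> total=5

Answer: 5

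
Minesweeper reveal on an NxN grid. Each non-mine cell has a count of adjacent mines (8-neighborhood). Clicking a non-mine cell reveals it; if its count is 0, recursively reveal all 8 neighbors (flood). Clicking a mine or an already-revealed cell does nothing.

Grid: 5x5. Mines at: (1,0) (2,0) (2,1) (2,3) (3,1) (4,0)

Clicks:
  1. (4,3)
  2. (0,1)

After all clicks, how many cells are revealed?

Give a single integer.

Click 1 (4,3) count=0: revealed 6 new [(3,2) (3,3) (3,4) (4,2) (4,3) (4,4)] -> total=6
Click 2 (0,1) count=1: revealed 1 new [(0,1)] -> total=7

Answer: 7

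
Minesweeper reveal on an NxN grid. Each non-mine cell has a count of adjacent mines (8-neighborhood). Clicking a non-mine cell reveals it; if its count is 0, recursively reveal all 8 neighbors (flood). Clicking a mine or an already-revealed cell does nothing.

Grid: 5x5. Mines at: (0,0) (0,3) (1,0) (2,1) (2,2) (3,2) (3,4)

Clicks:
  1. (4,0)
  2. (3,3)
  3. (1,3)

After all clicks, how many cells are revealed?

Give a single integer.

Answer: 6

Derivation:
Click 1 (4,0) count=0: revealed 4 new [(3,0) (3,1) (4,0) (4,1)] -> total=4
Click 2 (3,3) count=3: revealed 1 new [(3,3)] -> total=5
Click 3 (1,3) count=2: revealed 1 new [(1,3)] -> total=6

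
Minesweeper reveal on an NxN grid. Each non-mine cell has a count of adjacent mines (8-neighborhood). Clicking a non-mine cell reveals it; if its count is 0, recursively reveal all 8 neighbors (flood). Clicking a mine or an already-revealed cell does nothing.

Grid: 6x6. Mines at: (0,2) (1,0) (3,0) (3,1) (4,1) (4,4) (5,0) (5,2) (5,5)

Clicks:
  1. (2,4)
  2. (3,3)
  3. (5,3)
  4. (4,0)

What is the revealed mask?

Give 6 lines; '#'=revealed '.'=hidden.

Answer: ...###
..####
..####
..####
#.....
...#..

Derivation:
Click 1 (2,4) count=0: revealed 15 new [(0,3) (0,4) (0,5) (1,2) (1,3) (1,4) (1,5) (2,2) (2,3) (2,4) (2,5) (3,2) (3,3) (3,4) (3,5)] -> total=15
Click 2 (3,3) count=1: revealed 0 new [(none)] -> total=15
Click 3 (5,3) count=2: revealed 1 new [(5,3)] -> total=16
Click 4 (4,0) count=4: revealed 1 new [(4,0)] -> total=17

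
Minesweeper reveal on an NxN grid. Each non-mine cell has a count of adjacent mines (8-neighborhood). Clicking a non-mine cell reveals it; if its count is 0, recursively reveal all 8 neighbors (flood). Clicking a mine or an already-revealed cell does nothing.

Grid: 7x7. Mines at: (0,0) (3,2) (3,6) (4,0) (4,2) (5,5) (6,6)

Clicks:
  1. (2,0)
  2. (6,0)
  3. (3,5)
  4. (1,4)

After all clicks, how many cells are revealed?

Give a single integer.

Answer: 38

Derivation:
Click 1 (2,0) count=0: revealed 6 new [(1,0) (1,1) (2,0) (2,1) (3,0) (3,1)] -> total=6
Click 2 (6,0) count=0: revealed 10 new [(5,0) (5,1) (5,2) (5,3) (5,4) (6,0) (6,1) (6,2) (6,3) (6,4)] -> total=16
Click 3 (3,5) count=1: revealed 1 new [(3,5)] -> total=17
Click 4 (1,4) count=0: revealed 21 new [(0,1) (0,2) (0,3) (0,4) (0,5) (0,6) (1,2) (1,3) (1,4) (1,5) (1,6) (2,2) (2,3) (2,4) (2,5) (2,6) (3,3) (3,4) (4,3) (4,4) (4,5)] -> total=38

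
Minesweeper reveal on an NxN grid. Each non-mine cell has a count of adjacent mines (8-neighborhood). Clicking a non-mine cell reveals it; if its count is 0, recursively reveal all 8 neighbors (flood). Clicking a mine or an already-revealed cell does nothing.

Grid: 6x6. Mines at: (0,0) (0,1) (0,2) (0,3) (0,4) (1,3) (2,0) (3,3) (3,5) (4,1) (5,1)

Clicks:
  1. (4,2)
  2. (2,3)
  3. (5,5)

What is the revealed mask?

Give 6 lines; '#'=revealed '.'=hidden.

Answer: ......
......
...#..
......
..####
..####

Derivation:
Click 1 (4,2) count=3: revealed 1 new [(4,2)] -> total=1
Click 2 (2,3) count=2: revealed 1 new [(2,3)] -> total=2
Click 3 (5,5) count=0: revealed 7 new [(4,3) (4,4) (4,5) (5,2) (5,3) (5,4) (5,5)] -> total=9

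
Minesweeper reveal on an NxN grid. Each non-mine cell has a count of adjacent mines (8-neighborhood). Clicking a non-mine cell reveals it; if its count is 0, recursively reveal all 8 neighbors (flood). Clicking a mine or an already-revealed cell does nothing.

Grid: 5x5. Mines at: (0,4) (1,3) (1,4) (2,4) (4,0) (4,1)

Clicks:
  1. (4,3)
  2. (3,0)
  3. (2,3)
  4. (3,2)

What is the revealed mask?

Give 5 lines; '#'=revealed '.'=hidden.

Answer: .....
.....
...#.
#.###
..###

Derivation:
Click 1 (4,3) count=0: revealed 6 new [(3,2) (3,3) (3,4) (4,2) (4,3) (4,4)] -> total=6
Click 2 (3,0) count=2: revealed 1 new [(3,0)] -> total=7
Click 3 (2,3) count=3: revealed 1 new [(2,3)] -> total=8
Click 4 (3,2) count=1: revealed 0 new [(none)] -> total=8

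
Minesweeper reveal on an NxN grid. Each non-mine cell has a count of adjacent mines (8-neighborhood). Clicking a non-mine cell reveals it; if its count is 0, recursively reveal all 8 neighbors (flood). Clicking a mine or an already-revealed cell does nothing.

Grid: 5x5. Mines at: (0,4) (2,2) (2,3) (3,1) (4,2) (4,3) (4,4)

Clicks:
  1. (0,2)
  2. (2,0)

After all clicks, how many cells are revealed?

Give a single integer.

Answer: 10

Derivation:
Click 1 (0,2) count=0: revealed 10 new [(0,0) (0,1) (0,2) (0,3) (1,0) (1,1) (1,2) (1,3) (2,0) (2,1)] -> total=10
Click 2 (2,0) count=1: revealed 0 new [(none)] -> total=10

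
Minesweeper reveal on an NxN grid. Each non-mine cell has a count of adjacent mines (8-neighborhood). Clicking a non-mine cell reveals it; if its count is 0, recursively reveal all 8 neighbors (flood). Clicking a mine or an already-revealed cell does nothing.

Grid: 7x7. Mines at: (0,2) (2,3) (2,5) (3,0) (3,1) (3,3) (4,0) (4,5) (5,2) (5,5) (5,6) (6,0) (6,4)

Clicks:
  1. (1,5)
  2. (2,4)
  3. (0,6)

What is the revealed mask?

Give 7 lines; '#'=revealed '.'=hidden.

Answer: ...####
...####
....#..
.......
.......
.......
.......

Derivation:
Click 1 (1,5) count=1: revealed 1 new [(1,5)] -> total=1
Click 2 (2,4) count=3: revealed 1 new [(2,4)] -> total=2
Click 3 (0,6) count=0: revealed 7 new [(0,3) (0,4) (0,5) (0,6) (1,3) (1,4) (1,6)] -> total=9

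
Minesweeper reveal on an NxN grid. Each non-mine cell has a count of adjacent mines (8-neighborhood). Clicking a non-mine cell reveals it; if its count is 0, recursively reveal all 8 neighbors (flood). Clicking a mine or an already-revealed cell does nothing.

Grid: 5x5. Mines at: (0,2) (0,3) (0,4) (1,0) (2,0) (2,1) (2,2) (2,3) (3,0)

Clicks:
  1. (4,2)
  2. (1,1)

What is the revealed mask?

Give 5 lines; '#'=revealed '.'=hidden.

Click 1 (4,2) count=0: revealed 8 new [(3,1) (3,2) (3,3) (3,4) (4,1) (4,2) (4,3) (4,4)] -> total=8
Click 2 (1,1) count=5: revealed 1 new [(1,1)] -> total=9

Answer: .....
.#...
.....
.####
.####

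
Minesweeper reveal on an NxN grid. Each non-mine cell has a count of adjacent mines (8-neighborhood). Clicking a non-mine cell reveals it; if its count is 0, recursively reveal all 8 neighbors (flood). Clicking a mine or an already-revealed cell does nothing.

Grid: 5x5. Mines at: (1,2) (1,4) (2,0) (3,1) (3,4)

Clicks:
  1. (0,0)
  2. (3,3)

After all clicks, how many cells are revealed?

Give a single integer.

Click 1 (0,0) count=0: revealed 4 new [(0,0) (0,1) (1,0) (1,1)] -> total=4
Click 2 (3,3) count=1: revealed 1 new [(3,3)] -> total=5

Answer: 5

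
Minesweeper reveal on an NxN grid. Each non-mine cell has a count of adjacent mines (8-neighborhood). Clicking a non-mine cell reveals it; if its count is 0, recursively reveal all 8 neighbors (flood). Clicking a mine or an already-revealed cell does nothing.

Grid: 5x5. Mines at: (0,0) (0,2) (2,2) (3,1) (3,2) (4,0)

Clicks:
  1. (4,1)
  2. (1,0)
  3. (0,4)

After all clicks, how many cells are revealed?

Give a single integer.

Answer: 12

Derivation:
Click 1 (4,1) count=3: revealed 1 new [(4,1)] -> total=1
Click 2 (1,0) count=1: revealed 1 new [(1,0)] -> total=2
Click 3 (0,4) count=0: revealed 10 new [(0,3) (0,4) (1,3) (1,4) (2,3) (2,4) (3,3) (3,4) (4,3) (4,4)] -> total=12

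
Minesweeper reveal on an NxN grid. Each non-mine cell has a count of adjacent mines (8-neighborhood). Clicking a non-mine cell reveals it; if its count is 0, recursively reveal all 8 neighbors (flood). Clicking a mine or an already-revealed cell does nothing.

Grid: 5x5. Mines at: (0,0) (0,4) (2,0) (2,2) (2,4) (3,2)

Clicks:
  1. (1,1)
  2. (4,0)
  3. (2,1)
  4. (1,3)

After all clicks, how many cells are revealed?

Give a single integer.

Click 1 (1,1) count=3: revealed 1 new [(1,1)] -> total=1
Click 2 (4,0) count=0: revealed 4 new [(3,0) (3,1) (4,0) (4,1)] -> total=5
Click 3 (2,1) count=3: revealed 1 new [(2,1)] -> total=6
Click 4 (1,3) count=3: revealed 1 new [(1,3)] -> total=7

Answer: 7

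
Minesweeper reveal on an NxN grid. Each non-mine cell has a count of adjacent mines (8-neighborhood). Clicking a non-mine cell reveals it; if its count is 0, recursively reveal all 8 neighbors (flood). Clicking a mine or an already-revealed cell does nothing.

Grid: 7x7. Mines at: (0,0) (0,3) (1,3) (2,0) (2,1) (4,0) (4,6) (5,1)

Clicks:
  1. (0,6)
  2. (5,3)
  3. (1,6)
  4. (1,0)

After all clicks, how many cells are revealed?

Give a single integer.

Click 1 (0,6) count=0: revealed 30 new [(0,4) (0,5) (0,6) (1,4) (1,5) (1,6) (2,2) (2,3) (2,4) (2,5) (2,6) (3,2) (3,3) (3,4) (3,5) (3,6) (4,2) (4,3) (4,4) (4,5) (5,2) (5,3) (5,4) (5,5) (5,6) (6,2) (6,3) (6,4) (6,5) (6,6)] -> total=30
Click 2 (5,3) count=0: revealed 0 new [(none)] -> total=30
Click 3 (1,6) count=0: revealed 0 new [(none)] -> total=30
Click 4 (1,0) count=3: revealed 1 new [(1,0)] -> total=31

Answer: 31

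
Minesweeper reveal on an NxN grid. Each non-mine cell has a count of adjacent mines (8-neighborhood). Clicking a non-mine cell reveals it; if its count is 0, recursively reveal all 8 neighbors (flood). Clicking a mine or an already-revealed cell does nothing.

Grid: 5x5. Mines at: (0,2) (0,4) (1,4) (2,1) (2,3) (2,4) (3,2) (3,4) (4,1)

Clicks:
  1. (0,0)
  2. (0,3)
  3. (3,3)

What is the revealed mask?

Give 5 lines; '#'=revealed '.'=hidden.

Click 1 (0,0) count=0: revealed 4 new [(0,0) (0,1) (1,0) (1,1)] -> total=4
Click 2 (0,3) count=3: revealed 1 new [(0,3)] -> total=5
Click 3 (3,3) count=4: revealed 1 new [(3,3)] -> total=6

Answer: ##.#.
##...
.....
...#.
.....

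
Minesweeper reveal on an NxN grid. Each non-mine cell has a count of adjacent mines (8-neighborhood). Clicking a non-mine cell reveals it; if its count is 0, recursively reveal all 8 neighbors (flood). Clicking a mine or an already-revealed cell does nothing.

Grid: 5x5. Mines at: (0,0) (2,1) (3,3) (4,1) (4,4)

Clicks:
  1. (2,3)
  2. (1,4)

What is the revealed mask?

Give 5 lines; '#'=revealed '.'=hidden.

Answer: .####
.####
..###
.....
.....

Derivation:
Click 1 (2,3) count=1: revealed 1 new [(2,3)] -> total=1
Click 2 (1,4) count=0: revealed 10 new [(0,1) (0,2) (0,3) (0,4) (1,1) (1,2) (1,3) (1,4) (2,2) (2,4)] -> total=11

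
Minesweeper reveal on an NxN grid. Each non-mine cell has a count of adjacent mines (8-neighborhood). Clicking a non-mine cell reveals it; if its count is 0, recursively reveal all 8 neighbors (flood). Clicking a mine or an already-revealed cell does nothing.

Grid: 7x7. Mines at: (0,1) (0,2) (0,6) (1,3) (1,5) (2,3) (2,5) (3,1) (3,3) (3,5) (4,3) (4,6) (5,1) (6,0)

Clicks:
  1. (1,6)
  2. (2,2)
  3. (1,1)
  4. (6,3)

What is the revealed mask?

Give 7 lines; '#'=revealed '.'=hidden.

Answer: .......
.#....#
..#....
.......
.......
..#####
..#####

Derivation:
Click 1 (1,6) count=3: revealed 1 new [(1,6)] -> total=1
Click 2 (2,2) count=4: revealed 1 new [(2,2)] -> total=2
Click 3 (1,1) count=2: revealed 1 new [(1,1)] -> total=3
Click 4 (6,3) count=0: revealed 10 new [(5,2) (5,3) (5,4) (5,5) (5,6) (6,2) (6,3) (6,4) (6,5) (6,6)] -> total=13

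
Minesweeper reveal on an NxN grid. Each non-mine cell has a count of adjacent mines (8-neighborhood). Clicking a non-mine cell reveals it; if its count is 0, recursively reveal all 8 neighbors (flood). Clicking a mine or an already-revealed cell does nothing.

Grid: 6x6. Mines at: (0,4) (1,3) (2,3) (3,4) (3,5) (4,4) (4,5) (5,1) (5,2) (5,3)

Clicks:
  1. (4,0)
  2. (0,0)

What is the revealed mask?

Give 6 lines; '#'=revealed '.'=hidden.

Click 1 (4,0) count=1: revealed 1 new [(4,0)] -> total=1
Click 2 (0,0) count=0: revealed 14 new [(0,0) (0,1) (0,2) (1,0) (1,1) (1,2) (2,0) (2,1) (2,2) (3,0) (3,1) (3,2) (4,1) (4,2)] -> total=15

Answer: ###...
###...
###...
###...
###...
......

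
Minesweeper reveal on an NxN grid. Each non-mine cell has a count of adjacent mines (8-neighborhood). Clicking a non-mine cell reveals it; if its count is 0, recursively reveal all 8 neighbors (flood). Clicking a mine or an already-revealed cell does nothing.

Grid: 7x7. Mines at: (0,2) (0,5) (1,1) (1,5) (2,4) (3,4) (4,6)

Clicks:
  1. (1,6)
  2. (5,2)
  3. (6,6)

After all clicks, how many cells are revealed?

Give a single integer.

Answer: 29

Derivation:
Click 1 (1,6) count=2: revealed 1 new [(1,6)] -> total=1
Click 2 (5,2) count=0: revealed 28 new [(2,0) (2,1) (2,2) (2,3) (3,0) (3,1) (3,2) (3,3) (4,0) (4,1) (4,2) (4,3) (4,4) (4,5) (5,0) (5,1) (5,2) (5,3) (5,4) (5,5) (5,6) (6,0) (6,1) (6,2) (6,3) (6,4) (6,5) (6,6)] -> total=29
Click 3 (6,6) count=0: revealed 0 new [(none)] -> total=29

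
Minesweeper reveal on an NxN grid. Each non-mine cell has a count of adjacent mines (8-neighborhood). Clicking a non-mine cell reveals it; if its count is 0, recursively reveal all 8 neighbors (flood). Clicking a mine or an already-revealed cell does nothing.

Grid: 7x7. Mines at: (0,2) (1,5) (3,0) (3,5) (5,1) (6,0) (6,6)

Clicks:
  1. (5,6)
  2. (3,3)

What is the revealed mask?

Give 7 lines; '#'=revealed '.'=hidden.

Answer: .......
.####..
.####..
.####..
.#####.
..#####
..####.

Derivation:
Click 1 (5,6) count=1: revealed 1 new [(5,6)] -> total=1
Click 2 (3,3) count=0: revealed 25 new [(1,1) (1,2) (1,3) (1,4) (2,1) (2,2) (2,3) (2,4) (3,1) (3,2) (3,3) (3,4) (4,1) (4,2) (4,3) (4,4) (4,5) (5,2) (5,3) (5,4) (5,5) (6,2) (6,3) (6,4) (6,5)] -> total=26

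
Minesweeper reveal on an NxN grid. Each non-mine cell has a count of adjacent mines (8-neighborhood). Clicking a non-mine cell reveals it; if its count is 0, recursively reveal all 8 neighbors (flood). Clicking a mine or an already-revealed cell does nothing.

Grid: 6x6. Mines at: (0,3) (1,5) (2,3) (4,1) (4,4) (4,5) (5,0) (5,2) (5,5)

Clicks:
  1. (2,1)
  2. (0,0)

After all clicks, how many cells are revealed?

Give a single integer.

Answer: 12

Derivation:
Click 1 (2,1) count=0: revealed 12 new [(0,0) (0,1) (0,2) (1,0) (1,1) (1,2) (2,0) (2,1) (2,2) (3,0) (3,1) (3,2)] -> total=12
Click 2 (0,0) count=0: revealed 0 new [(none)] -> total=12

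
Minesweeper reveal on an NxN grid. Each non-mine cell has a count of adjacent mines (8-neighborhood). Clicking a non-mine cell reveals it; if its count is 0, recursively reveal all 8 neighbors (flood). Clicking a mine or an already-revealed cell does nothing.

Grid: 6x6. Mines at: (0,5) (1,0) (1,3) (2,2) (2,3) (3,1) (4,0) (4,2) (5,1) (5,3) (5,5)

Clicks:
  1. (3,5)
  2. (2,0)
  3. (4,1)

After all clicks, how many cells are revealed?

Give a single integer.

Answer: 10

Derivation:
Click 1 (3,5) count=0: revealed 8 new [(1,4) (1,5) (2,4) (2,5) (3,4) (3,5) (4,4) (4,5)] -> total=8
Click 2 (2,0) count=2: revealed 1 new [(2,0)] -> total=9
Click 3 (4,1) count=4: revealed 1 new [(4,1)] -> total=10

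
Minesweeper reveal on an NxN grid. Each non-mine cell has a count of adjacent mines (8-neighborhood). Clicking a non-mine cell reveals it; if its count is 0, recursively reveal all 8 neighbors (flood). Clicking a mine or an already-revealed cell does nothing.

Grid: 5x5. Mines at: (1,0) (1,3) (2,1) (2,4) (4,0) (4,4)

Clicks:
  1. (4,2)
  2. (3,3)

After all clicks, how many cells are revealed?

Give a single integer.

Click 1 (4,2) count=0: revealed 6 new [(3,1) (3,2) (3,3) (4,1) (4,2) (4,3)] -> total=6
Click 2 (3,3) count=2: revealed 0 new [(none)] -> total=6

Answer: 6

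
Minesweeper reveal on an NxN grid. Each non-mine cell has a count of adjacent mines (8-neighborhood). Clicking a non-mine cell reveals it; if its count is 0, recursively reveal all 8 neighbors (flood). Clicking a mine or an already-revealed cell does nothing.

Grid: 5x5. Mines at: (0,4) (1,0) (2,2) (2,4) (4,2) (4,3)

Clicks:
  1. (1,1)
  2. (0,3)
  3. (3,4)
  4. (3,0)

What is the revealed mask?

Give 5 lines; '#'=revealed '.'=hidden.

Click 1 (1,1) count=2: revealed 1 new [(1,1)] -> total=1
Click 2 (0,3) count=1: revealed 1 new [(0,3)] -> total=2
Click 3 (3,4) count=2: revealed 1 new [(3,4)] -> total=3
Click 4 (3,0) count=0: revealed 6 new [(2,0) (2,1) (3,0) (3,1) (4,0) (4,1)] -> total=9

Answer: ...#.
.#...
##...
##..#
##...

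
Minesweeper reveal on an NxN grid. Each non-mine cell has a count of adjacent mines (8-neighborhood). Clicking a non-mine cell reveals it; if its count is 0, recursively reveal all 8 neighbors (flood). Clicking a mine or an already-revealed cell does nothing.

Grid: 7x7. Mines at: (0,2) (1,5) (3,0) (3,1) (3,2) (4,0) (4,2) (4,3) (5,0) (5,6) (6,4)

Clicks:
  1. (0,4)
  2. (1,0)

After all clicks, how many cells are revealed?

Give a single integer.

Click 1 (0,4) count=1: revealed 1 new [(0,4)] -> total=1
Click 2 (1,0) count=0: revealed 6 new [(0,0) (0,1) (1,0) (1,1) (2,0) (2,1)] -> total=7

Answer: 7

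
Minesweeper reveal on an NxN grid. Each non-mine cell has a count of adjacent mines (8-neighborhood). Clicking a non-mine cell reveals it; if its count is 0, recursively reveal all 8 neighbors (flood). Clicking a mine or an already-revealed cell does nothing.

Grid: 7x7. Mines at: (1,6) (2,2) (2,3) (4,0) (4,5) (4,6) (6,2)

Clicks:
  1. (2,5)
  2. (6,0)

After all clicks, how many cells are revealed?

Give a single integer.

Answer: 5

Derivation:
Click 1 (2,5) count=1: revealed 1 new [(2,5)] -> total=1
Click 2 (6,0) count=0: revealed 4 new [(5,0) (5,1) (6,0) (6,1)] -> total=5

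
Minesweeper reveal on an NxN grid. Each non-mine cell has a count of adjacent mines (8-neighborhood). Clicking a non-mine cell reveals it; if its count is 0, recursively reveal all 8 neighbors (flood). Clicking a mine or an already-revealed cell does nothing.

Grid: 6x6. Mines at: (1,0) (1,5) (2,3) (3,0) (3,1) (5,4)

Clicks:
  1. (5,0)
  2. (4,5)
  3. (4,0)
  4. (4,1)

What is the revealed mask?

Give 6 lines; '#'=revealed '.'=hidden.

Answer: ......
......
......
......
####.#
####..

Derivation:
Click 1 (5,0) count=0: revealed 8 new [(4,0) (4,1) (4,2) (4,3) (5,0) (5,1) (5,2) (5,3)] -> total=8
Click 2 (4,5) count=1: revealed 1 new [(4,5)] -> total=9
Click 3 (4,0) count=2: revealed 0 new [(none)] -> total=9
Click 4 (4,1) count=2: revealed 0 new [(none)] -> total=9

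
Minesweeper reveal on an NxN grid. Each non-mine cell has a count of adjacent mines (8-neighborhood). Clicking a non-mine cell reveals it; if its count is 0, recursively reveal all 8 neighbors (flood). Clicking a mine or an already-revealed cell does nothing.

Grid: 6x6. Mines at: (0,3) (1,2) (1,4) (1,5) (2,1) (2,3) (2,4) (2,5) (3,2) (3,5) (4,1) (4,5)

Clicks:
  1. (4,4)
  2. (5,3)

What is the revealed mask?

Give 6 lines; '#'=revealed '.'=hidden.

Answer: ......
......
......
......
..###.
..###.

Derivation:
Click 1 (4,4) count=2: revealed 1 new [(4,4)] -> total=1
Click 2 (5,3) count=0: revealed 5 new [(4,2) (4,3) (5,2) (5,3) (5,4)] -> total=6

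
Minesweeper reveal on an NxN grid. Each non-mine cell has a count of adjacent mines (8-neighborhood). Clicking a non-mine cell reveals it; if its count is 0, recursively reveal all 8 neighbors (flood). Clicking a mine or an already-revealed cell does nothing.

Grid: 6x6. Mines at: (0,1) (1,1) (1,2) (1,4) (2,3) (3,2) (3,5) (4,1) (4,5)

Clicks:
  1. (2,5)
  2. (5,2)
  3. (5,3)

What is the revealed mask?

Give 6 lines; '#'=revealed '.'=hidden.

Answer: ......
......
.....#
......
..###.
..###.

Derivation:
Click 1 (2,5) count=2: revealed 1 new [(2,5)] -> total=1
Click 2 (5,2) count=1: revealed 1 new [(5,2)] -> total=2
Click 3 (5,3) count=0: revealed 5 new [(4,2) (4,3) (4,4) (5,3) (5,4)] -> total=7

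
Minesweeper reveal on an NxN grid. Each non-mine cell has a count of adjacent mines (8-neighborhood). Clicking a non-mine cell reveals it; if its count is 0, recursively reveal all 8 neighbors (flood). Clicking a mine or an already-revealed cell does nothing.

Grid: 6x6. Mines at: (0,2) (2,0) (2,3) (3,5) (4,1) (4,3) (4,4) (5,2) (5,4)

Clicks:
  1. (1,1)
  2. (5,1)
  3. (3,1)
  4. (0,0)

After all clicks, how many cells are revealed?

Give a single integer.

Click 1 (1,1) count=2: revealed 1 new [(1,1)] -> total=1
Click 2 (5,1) count=2: revealed 1 new [(5,1)] -> total=2
Click 3 (3,1) count=2: revealed 1 new [(3,1)] -> total=3
Click 4 (0,0) count=0: revealed 3 new [(0,0) (0,1) (1,0)] -> total=6

Answer: 6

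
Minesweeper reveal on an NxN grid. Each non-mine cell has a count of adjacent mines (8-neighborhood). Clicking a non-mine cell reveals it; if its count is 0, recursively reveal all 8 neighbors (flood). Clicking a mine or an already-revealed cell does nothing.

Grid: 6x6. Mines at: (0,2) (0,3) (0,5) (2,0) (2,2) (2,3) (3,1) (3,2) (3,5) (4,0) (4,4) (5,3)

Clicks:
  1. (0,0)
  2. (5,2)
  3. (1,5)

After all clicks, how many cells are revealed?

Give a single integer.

Answer: 6

Derivation:
Click 1 (0,0) count=0: revealed 4 new [(0,0) (0,1) (1,0) (1,1)] -> total=4
Click 2 (5,2) count=1: revealed 1 new [(5,2)] -> total=5
Click 3 (1,5) count=1: revealed 1 new [(1,5)] -> total=6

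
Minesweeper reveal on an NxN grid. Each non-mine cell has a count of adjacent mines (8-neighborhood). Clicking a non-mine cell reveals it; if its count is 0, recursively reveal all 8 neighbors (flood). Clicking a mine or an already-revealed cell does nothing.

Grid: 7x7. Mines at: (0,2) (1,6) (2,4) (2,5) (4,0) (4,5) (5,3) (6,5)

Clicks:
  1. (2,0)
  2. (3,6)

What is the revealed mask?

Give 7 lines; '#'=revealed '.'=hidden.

Answer: ##.....
####...
####...
####..#
.###...
.......
.......

Derivation:
Click 1 (2,0) count=0: revealed 17 new [(0,0) (0,1) (1,0) (1,1) (1,2) (1,3) (2,0) (2,1) (2,2) (2,3) (3,0) (3,1) (3,2) (3,3) (4,1) (4,2) (4,3)] -> total=17
Click 2 (3,6) count=2: revealed 1 new [(3,6)] -> total=18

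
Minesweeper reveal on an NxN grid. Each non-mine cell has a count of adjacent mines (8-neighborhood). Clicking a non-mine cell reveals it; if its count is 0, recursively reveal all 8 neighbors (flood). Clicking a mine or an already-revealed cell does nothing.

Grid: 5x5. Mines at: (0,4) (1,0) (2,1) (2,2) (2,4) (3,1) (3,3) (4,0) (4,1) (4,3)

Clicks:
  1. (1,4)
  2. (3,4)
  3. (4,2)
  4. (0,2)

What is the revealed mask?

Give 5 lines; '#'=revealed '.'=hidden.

Click 1 (1,4) count=2: revealed 1 new [(1,4)] -> total=1
Click 2 (3,4) count=3: revealed 1 new [(3,4)] -> total=2
Click 3 (4,2) count=4: revealed 1 new [(4,2)] -> total=3
Click 4 (0,2) count=0: revealed 6 new [(0,1) (0,2) (0,3) (1,1) (1,2) (1,3)] -> total=9

Answer: .###.
.####
.....
....#
..#..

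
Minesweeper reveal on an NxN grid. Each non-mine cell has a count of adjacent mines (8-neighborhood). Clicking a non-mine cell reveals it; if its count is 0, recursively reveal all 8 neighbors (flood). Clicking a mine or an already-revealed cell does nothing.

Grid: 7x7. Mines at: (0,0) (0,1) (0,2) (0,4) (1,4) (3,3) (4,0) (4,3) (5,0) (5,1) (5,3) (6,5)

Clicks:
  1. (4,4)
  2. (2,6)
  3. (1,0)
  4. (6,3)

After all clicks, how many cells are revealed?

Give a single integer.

Answer: 18

Derivation:
Click 1 (4,4) count=3: revealed 1 new [(4,4)] -> total=1
Click 2 (2,6) count=0: revealed 15 new [(0,5) (0,6) (1,5) (1,6) (2,4) (2,5) (2,6) (3,4) (3,5) (3,6) (4,5) (4,6) (5,4) (5,5) (5,6)] -> total=16
Click 3 (1,0) count=2: revealed 1 new [(1,0)] -> total=17
Click 4 (6,3) count=1: revealed 1 new [(6,3)] -> total=18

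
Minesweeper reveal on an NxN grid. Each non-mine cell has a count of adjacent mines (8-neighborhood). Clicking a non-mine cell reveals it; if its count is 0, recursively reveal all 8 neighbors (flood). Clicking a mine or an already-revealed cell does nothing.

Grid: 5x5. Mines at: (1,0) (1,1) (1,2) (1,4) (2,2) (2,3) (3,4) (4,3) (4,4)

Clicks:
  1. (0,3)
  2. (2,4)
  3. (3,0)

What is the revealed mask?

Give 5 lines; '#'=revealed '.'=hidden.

Answer: ...#.
.....
##..#
###..
###..

Derivation:
Click 1 (0,3) count=2: revealed 1 new [(0,3)] -> total=1
Click 2 (2,4) count=3: revealed 1 new [(2,4)] -> total=2
Click 3 (3,0) count=0: revealed 8 new [(2,0) (2,1) (3,0) (3,1) (3,2) (4,0) (4,1) (4,2)] -> total=10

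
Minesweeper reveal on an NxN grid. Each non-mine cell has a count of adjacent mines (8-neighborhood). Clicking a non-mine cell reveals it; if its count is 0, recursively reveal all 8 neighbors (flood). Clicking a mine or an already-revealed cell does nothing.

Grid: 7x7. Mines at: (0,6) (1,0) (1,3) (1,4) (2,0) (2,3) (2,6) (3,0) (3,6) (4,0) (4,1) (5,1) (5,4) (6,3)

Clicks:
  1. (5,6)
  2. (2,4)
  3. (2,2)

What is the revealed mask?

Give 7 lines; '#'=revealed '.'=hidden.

Answer: .......
.......
..#.#..
.......
.....##
.....##
.....##

Derivation:
Click 1 (5,6) count=0: revealed 6 new [(4,5) (4,6) (5,5) (5,6) (6,5) (6,6)] -> total=6
Click 2 (2,4) count=3: revealed 1 new [(2,4)] -> total=7
Click 3 (2,2) count=2: revealed 1 new [(2,2)] -> total=8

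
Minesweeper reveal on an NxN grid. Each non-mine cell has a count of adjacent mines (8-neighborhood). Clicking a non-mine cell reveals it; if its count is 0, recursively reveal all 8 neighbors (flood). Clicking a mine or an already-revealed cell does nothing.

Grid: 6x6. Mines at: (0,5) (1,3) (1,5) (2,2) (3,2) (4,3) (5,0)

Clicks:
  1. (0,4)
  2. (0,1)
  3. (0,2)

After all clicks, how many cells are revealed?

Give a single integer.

Answer: 13

Derivation:
Click 1 (0,4) count=3: revealed 1 new [(0,4)] -> total=1
Click 2 (0,1) count=0: revealed 12 new [(0,0) (0,1) (0,2) (1,0) (1,1) (1,2) (2,0) (2,1) (3,0) (3,1) (4,0) (4,1)] -> total=13
Click 3 (0,2) count=1: revealed 0 new [(none)] -> total=13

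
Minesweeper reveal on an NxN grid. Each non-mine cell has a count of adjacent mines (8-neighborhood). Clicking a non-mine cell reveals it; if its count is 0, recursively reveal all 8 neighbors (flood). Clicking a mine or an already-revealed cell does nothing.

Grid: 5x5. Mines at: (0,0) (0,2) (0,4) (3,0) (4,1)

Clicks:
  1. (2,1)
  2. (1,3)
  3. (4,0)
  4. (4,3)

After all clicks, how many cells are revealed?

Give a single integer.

Answer: 16

Derivation:
Click 1 (2,1) count=1: revealed 1 new [(2,1)] -> total=1
Click 2 (1,3) count=2: revealed 1 new [(1,3)] -> total=2
Click 3 (4,0) count=2: revealed 1 new [(4,0)] -> total=3
Click 4 (4,3) count=0: revealed 13 new [(1,1) (1,2) (1,4) (2,2) (2,3) (2,4) (3,1) (3,2) (3,3) (3,4) (4,2) (4,3) (4,4)] -> total=16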